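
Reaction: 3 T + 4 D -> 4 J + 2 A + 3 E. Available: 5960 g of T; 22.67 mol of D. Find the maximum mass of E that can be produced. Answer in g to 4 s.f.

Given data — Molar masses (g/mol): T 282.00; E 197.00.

n(T) = 5960 / 282.00 = 21.13 mol
n(D) = 22.67 mol
n/ν → T: 7.043, D: 5.668; D is limiting.
n(E) = (3/4) × 22.67 = 17.00 mol
mass = 17.00 × 197.00 = 3349 g

3349 g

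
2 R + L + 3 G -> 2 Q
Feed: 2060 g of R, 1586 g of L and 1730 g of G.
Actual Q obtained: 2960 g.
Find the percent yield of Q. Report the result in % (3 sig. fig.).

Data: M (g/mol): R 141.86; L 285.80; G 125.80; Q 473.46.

n(R) = 2060 / 141.86 = 14.52 mol
n(L) = 1586 / 285.80 = 5.549 mol
n(G) = 1730 / 125.80 = 13.75 mol
n/ν for R = 14.52/2 = 7.260
n/ν for L = 5.549/1 = 5.549
n/ν for G = 13.75/3 = 4.583
Smallest n/ν is G → limiting reagent.
theoretical n(Q) = (2/3) × 13.75 = 9.167 mol → 4340 g
% yield = 2960 / 4340 × 100 = 68.20 %

68.2 %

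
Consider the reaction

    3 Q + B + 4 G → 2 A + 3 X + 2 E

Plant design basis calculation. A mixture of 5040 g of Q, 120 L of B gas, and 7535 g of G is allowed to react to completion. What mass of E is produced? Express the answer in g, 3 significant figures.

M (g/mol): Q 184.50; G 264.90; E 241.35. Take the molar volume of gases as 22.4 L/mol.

2590 g

n(Q) = 5040 / 184.50 = 27.32 mol
n(B) = 120.0 / 22.4 = 5.357 mol
n(G) = 7535 / 264.90 = 28.44 mol
n/ν → Q: 9.107, B: 5.357, G: 7.110; B is limiting.
n(E) = (2/1) × 5.357 = 10.71 mol
mass = 10.71 × 241.35 = 2585 g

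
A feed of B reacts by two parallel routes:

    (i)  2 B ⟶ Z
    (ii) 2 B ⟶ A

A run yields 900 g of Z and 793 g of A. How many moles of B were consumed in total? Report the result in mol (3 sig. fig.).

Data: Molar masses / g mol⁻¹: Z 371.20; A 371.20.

9.12 mol

n(Z) = 900 / 371.20 = 2.425 mol
n(A) = 793 / 371.20 = 2.136 mol
n(B) via (i) = (2/1)×2.425 = 4.850 mol
n(B) via (ii) = (2/1)×2.136 = 4.272 mol
total n(B) = 4.850 + 4.272 = 9.122 mol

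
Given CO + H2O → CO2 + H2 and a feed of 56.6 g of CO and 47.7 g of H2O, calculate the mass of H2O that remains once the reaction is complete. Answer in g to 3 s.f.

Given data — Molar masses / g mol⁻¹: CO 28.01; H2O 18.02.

11.3 g

n(CO) = 56.60 / 28.01 = 2.021 mol
n(H2O) = 47.70 / 18.02 = 2.647 mol
n/ν → CO: 2.021, H2O: 2.647; CO is limiting.
H2O consumed = (1/1) × 2.021 = 2.021 mol
H2O remaining = 2.647 − 2.021 = 0.6260 mol
mass = 0.6260 × 18.02 = 11.28 g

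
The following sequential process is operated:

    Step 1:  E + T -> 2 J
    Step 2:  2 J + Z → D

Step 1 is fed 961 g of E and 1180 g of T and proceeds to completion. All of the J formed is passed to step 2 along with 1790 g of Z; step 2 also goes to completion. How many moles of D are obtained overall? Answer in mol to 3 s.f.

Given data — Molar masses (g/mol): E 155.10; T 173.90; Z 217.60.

Step 1:
n(E) = 961.0 / 155.10 = 6.196 mol
n(T) = 1180 / 173.90 = 6.786 mol
n/ν → E: 6.196, T: 6.786; E is limiting.
n(J) produced = (2/1) × 6.196 = 12.39 mol
Step 2:
n(J) available = 12.39 mol
n(Z) = 1790 / 217.60 = 8.226 mol
n/ν → J: 6.195, Z: 8.226; J is limiting.
n(D) = (1/2) × 12.39 = 6.195 mol

6.20 mol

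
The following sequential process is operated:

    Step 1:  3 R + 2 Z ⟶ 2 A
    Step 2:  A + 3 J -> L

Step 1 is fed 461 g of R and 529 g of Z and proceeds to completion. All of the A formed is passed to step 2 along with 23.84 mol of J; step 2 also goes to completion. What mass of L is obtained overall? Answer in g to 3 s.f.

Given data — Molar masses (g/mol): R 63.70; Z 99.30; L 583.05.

Step 1:
n(R) = 461.0 / 63.70 = 7.237 mol
n(Z) = 529.0 / 99.30 = 5.327 mol
n/ν → R: 2.412, Z: 2.664; R is limiting.
n(A) produced = (2/3) × 7.237 = 4.825 mol
Step 2:
n(A) available = 4.825 mol
n(J) = 23.84 mol
n/ν → A: 4.825, J: 7.947; A is limiting.
n(L) = (1/1) × 4.825 = 4.825 mol
mass = 4.825 × 583.05 = 2813 g

2810 g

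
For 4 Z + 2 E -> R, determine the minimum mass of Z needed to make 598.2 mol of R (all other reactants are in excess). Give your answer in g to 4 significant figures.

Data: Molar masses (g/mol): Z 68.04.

162800 g

n(R) = 598.2 mol
n(Z) = (4/1) × 598.2 = 2393 mol
mass = 2393 × 68.04 = 162800 g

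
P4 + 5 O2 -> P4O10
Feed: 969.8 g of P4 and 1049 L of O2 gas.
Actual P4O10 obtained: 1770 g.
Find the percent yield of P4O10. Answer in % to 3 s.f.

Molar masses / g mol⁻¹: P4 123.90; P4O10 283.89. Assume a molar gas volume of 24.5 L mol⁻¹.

n(P4) = 969.8 / 123.90 = 7.827 mol
n(O2) = 1049 / 24.5 = 42.82 mol
n/ν for P4 = 7.827/1 = 7.827
n/ν for O2 = 42.82/5 = 8.564
Smallest n/ν is P4 → limiting reagent.
theoretical n(P4O10) = (1/1) × 7.827 = 7.827 mol → 2222 g
% yield = 1770 / 2222 × 100 = 79.66 %

79.7 %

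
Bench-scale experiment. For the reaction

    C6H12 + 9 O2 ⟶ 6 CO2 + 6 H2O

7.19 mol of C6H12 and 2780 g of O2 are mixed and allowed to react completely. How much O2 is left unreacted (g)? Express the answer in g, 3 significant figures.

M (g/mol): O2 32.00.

709 g

n(C6H12) = 7.190 mol
n(O2) = 2780 / 32.00 = 86.88 mol
n/ν for C6H12 = 7.190/1 = 7.190
n/ν for O2 = 86.88/9 = 9.653
Smallest n/ν is C6H12 → limiting reagent.
O2 consumed = (9/1) × 7.190 = 64.71 mol
O2 remaining = 86.88 − 64.71 = 22.17 mol
mass = 22.17 × 32.00 = 709.4 g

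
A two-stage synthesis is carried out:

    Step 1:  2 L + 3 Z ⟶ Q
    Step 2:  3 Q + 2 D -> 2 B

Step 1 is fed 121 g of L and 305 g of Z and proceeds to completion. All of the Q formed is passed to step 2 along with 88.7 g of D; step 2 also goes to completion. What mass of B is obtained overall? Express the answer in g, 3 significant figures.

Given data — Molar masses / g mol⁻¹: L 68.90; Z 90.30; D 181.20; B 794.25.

389 g

Step 1:
n(L) = 121.0 / 68.90 = 1.756 mol
n(Z) = 305.0 / 90.30 = 3.378 mol
n/ν for L = 1.756/2 = 0.8780
n/ν for Z = 3.378/3 = 1.126
Smallest n/ν is L → limiting reagent.
n(Q) produced = (1/2) × 1.756 = 0.8780 mol
Step 2:
n(Q) available = 0.8780 mol
n(D) = 88.70 / 181.20 = 0.4895 mol
n/ν for Q = 0.8780/3 = 0.2927
n/ν for D = 0.4895/2 = 0.2448
Smallest n/ν is D → limiting reagent.
n(B) = (2/2) × 0.4895 = 0.4895 mol
mass = 0.4895 × 794.25 = 388.8 g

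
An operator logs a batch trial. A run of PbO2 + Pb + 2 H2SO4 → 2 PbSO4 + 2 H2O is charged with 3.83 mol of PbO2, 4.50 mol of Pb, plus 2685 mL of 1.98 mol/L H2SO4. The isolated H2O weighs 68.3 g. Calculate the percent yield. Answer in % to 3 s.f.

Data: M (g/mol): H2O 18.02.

n(PbO2) = 3.830 mol
n(Pb) = 4.500 mol
n(H2SO4) = 1.98 × 2685/1000 = 5.316 mol
n/ν for PbO2 = 3.830/1 = 3.830
n/ν for Pb = 4.500/1 = 4.500
n/ν for H2SO4 = 5.316/2 = 2.658
Smallest n/ν is H2SO4 → limiting reagent.
theoretical n(H2O) = (2/2) × 5.316 = 5.316 mol → 95.79 g
% yield = 68.3 / 95.79 × 100 = 71.30 %

71.3 %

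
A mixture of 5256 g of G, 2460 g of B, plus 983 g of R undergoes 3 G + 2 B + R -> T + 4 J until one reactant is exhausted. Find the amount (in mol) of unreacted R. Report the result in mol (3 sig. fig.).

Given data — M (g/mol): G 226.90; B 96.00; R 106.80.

n(G) = 5256 / 226.90 = 23.16 mol
n(B) = 2460 / 96.00 = 25.63 mol
n(R) = 983.0 / 106.80 = 9.204 mol
n/ν → G: 7.720, B: 12.82, R: 9.204; G is limiting.
R consumed = (1/3) × 23.16 = 7.720 mol
R remaining = 9.204 − 7.720 = 1.484 mol

1.48 mol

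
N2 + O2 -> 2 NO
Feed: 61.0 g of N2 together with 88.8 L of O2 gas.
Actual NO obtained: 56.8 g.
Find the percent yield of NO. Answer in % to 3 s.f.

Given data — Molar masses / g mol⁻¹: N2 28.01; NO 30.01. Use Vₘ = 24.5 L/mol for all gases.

43.5 %

n(N2) = 61.00 / 28.01 = 2.178 mol
n(O2) = 88.80 / 24.5 = 3.624 mol
n/ν → N2: 2.178, O2: 3.624; N2 is limiting.
theoretical n(NO) = (2/1) × 2.178 = 4.356 mol → 130.7 g
% yield = 56.8 / 130.7 × 100 = 43.46 %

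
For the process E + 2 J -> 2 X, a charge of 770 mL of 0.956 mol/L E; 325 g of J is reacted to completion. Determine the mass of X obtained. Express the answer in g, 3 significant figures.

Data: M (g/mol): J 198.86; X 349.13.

514 g

n(E) = 0.956 × 770.0/1000 = 0.7361 mol
n(J) = 325.0 / 198.86 = 1.634 mol
n/ν for E = 0.7361/1 = 0.7361
n/ν for J = 1.634/2 = 0.8170
Smallest n/ν is E → limiting reagent.
n(X) = (2/1) × 0.7361 = 1.472 mol
mass = 1.472 × 349.13 = 513.9 g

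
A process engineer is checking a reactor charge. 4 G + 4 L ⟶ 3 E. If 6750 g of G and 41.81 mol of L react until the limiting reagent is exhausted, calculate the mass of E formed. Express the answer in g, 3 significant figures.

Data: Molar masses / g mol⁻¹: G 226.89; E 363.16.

n(G) = 6750 / 226.89 = 29.75 mol
n(L) = 41.81 mol
n/ν for G = 29.75/4 = 7.438
n/ν for L = 41.81/4 = 10.45
Smallest n/ν is G → limiting reagent.
n(E) = (3/4) × 29.75 = 22.31 mol
mass = 22.31 × 363.16 = 8102 g

8100 g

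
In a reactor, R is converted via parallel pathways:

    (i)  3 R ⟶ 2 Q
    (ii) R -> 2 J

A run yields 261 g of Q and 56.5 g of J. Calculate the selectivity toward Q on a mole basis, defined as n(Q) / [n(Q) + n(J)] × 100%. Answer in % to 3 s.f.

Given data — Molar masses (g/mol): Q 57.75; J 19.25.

60.6 %

n(Q) = 261 / 57.75 = 4.519 mol
n(J) = 56.5 / 19.25 = 2.935 mol
selectivity = 4.519/(4.519+2.935) × 100 = 60.63 %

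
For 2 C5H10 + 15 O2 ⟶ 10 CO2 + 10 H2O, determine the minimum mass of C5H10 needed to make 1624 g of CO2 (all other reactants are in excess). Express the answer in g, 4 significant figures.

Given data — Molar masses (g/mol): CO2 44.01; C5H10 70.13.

517.6 g

n(CO2) = 1624 / 44.01 = 36.90 mol
n(C5H10) = (2/10) × 36.90 = 7.380 mol
mass = 7.380 × 70.13 = 517.6 g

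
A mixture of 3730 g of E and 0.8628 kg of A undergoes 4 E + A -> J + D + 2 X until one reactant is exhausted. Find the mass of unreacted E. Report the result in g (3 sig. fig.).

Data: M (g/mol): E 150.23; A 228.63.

1460 g

n(E) = 3730 / 150.23 = 24.83 mol
n(A) = 0.8628×1000 / 228.63 = 3.774 mol
n/ν → E: 6.208, A: 3.774; A is limiting.
E consumed = (4/1) × 3.774 = 15.10 mol
E remaining = 24.83 − 15.10 = 9.730 mol
mass = 9.730 × 150.23 = 1462 g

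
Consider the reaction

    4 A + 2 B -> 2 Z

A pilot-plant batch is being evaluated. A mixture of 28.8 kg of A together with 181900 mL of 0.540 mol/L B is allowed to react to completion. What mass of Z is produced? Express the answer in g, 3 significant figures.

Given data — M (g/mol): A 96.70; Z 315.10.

n(A) = 28.80×1000 / 96.70 = 297.8 mol
n(B) = 0.540 × 181900/1000 = 98.23 mol
n/ν for A = 297.8/4 = 74.45
n/ν for B = 98.23/2 = 49.12
Smallest n/ν is B → limiting reagent.
n(Z) = (2/2) × 98.23 = 98.23 mol
mass = 98.23 × 315.10 = 30950 g

31000 g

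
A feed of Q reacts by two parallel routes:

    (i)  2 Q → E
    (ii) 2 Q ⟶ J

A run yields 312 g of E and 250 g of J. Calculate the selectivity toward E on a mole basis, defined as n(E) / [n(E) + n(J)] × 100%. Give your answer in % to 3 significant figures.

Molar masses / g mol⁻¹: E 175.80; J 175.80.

55.5 %

n(E) = 312 / 175.80 = 1.775 mol
n(J) = 250 / 175.80 = 1.422 mol
selectivity = 1.775/(1.775+1.422) × 100 = 55.52 %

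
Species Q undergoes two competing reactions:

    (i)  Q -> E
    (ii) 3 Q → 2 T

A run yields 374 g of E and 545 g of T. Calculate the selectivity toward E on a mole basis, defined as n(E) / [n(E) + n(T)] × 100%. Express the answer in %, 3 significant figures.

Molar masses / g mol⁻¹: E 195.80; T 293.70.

n(E) = 374 / 195.80 = 1.910 mol
n(T) = 545 / 293.70 = 1.856 mol
selectivity = 1.910/(1.910+1.856) × 100 = 50.72 %

50.7 %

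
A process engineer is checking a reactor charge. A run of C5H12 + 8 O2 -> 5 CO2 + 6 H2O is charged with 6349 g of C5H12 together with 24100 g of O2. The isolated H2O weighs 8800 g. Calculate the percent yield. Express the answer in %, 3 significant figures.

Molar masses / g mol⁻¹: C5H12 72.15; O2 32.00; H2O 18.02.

n(C5H12) = 6349 / 72.15 = 88.00 mol
n(O2) = 24100 / 32.00 = 753.1 mol
n/ν → C5H12: 88.00, O2: 94.14; C5H12 is limiting.
theoretical n(H2O) = (6/1) × 88.00 = 528.0 mol → 9515 g
% yield = 8800 / 9515 × 100 = 92.49 %

92.5 %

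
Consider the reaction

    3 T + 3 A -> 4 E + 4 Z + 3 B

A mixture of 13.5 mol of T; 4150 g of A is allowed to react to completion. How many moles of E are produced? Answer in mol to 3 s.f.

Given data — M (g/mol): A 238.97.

n(T) = 13.50 mol
n(A) = 4150 / 238.97 = 17.37 mol
n/ν for T = 13.50/3 = 4.500
n/ν for A = 17.37/3 = 5.790
Smallest n/ν is T → limiting reagent.
n(E) = (4/3) × 13.50 = 18.00 mol

18.0 mol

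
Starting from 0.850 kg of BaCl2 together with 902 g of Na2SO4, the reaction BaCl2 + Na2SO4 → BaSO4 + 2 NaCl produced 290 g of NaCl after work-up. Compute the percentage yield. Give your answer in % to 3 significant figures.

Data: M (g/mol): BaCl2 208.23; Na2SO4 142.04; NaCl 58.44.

n(BaCl2) = 0.8500×1000 / 208.23 = 4.082 mol
n(Na2SO4) = 902.0 / 142.04 = 6.350 mol
n/ν → BaCl2: 4.082, Na2SO4: 6.350; BaCl2 is limiting.
theoretical n(NaCl) = (2/1) × 4.082 = 8.164 mol → 477.1 g
% yield = 290 / 477.1 × 100 = 60.78 %

60.8 %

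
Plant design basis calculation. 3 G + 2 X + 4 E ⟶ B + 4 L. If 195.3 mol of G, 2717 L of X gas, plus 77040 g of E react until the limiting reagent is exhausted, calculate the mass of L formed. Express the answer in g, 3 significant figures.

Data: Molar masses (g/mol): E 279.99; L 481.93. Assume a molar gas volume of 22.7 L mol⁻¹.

115000 g

n(G) = 195.3 mol
n(X) = 2717 / 22.7 = 119.7 mol
n(E) = 77040 / 279.99 = 275.2 mol
n/ν for G = 195.3/3 = 65.10
n/ν for X = 119.7/2 = 59.85
n/ν for E = 275.2/4 = 68.80
Smallest n/ν is X → limiting reagent.
n(L) = (4/2) × 119.7 = 239.4 mol
mass = 239.4 × 481.93 = 115400 g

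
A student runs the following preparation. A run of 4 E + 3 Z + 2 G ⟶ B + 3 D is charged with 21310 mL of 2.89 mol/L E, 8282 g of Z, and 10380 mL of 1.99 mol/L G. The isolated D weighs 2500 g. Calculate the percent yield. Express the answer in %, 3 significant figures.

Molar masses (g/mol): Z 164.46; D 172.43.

46.8 %

n(E) = 2.89 × 21310/1000 = 61.59 mol
n(Z) = 8282 / 164.46 = 50.36 mol
n(G) = 1.99 × 10380/1000 = 20.66 mol
n/ν for E = 61.59/4 = 15.40
n/ν for Z = 50.36/3 = 16.79
n/ν for G = 20.66/2 = 10.33
Smallest n/ν is G → limiting reagent.
theoretical n(D) = (3/2) × 20.66 = 30.99 mol → 5344 g
% yield = 2500 / 5344 × 100 = 46.78 %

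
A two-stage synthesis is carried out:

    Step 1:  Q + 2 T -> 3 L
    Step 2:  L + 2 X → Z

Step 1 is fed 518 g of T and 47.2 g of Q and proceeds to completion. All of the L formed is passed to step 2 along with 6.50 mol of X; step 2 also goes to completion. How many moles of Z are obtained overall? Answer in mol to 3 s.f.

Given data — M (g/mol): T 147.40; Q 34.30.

3.25 mol

Step 1:
n(T) = 518.0 / 147.40 = 3.514 mol
n(Q) = 47.20 / 34.30 = 1.376 mol
n/ν for T = 3.514/2 = 1.757
n/ν for Q = 1.376/1 = 1.376
Smallest n/ν is Q → limiting reagent.
n(L) produced = (3/1) × 1.376 = 4.128 mol
Step 2:
n(L) available = 4.128 mol
n(X) = 6.500 mol
n/ν for L = 4.128/1 = 4.128
n/ν for X = 6.500/2 = 3.250
Smallest n/ν is X → limiting reagent.
n(Z) = (1/2) × 6.500 = 3.250 mol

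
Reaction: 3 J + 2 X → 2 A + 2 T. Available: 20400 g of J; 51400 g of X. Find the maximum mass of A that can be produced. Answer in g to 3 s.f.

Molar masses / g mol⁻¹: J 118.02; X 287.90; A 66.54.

7670 g

n(J) = 20400 / 118.02 = 172.9 mol
n(X) = 51400 / 287.90 = 178.5 mol
n/ν for J = 172.9/3 = 57.63
n/ν for X = 178.5/2 = 89.25
Smallest n/ν is J → limiting reagent.
n(A) = (2/3) × 172.9 = 115.3 mol
mass = 115.3 × 66.54 = 7672 g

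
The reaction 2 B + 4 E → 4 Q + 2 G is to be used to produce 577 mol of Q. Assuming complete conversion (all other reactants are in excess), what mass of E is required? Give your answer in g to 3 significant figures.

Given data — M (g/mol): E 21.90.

12600 g

n(Q) = 577.0 mol
n(E) = (4/4) × 577.0 = 577.0 mol
mass = 577.0 × 21.90 = 12640 g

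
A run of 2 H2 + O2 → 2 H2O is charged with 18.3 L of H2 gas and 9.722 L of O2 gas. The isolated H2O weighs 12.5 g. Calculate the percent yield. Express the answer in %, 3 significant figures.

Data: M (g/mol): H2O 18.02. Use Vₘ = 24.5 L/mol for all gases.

92.9 %

n(H2) = 18.30 / 24.5 = 0.7469 mol
n(O2) = 9.722 / 24.5 = 0.3968 mol
n/ν for H2 = 0.7469/2 = 0.3735
n/ν for O2 = 0.3968/1 = 0.3968
Smallest n/ν is H2 → limiting reagent.
theoretical n(H2O) = (2/2) × 0.7469 = 0.7469 mol → 13.46 g
% yield = 12.5 / 13.46 × 100 = 92.87 %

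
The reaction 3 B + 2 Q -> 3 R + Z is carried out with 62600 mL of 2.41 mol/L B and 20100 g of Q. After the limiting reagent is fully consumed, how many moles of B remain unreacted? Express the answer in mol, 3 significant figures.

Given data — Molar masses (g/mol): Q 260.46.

35.1 mol

n(B) = 2.41 × 62600/1000 = 150.9 mol
n(Q) = 20100 / 260.46 = 77.17 mol
n/ν → B: 50.30, Q: 38.59; Q is limiting.
B consumed = (3/2) × 77.17 = 115.8 mol
B remaining = 150.9 − 115.8 = 35.10 mol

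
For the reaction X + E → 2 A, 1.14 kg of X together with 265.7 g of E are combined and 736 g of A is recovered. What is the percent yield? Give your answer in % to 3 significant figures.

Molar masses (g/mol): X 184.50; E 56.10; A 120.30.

64.6 %

n(X) = 1.140×1000 / 184.50 = 6.179 mol
n(E) = 265.7 / 56.10 = 4.736 mol
n/ν for X = 6.179/1 = 6.179
n/ν for E = 4.736/1 = 4.736
Smallest n/ν is E → limiting reagent.
theoretical n(A) = (2/1) × 4.736 = 9.472 mol → 1139 g
% yield = 736 / 1139 × 100 = 64.62 %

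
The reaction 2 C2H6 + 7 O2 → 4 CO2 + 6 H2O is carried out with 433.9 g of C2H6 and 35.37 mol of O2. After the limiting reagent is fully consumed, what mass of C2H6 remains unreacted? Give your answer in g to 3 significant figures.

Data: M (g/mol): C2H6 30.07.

n(C2H6) = 433.9 / 30.07 = 14.43 mol
n(O2) = 35.37 mol
n/ν for C2H6 = 14.43/2 = 7.215
n/ν for O2 = 35.37/7 = 5.053
Smallest n/ν is O2 → limiting reagent.
C2H6 consumed = (2/7) × 35.37 = 10.11 mol
C2H6 remaining = 14.43 − 10.11 = 4.320 mol
mass = 4.320 × 30.07 = 129.9 g

130 g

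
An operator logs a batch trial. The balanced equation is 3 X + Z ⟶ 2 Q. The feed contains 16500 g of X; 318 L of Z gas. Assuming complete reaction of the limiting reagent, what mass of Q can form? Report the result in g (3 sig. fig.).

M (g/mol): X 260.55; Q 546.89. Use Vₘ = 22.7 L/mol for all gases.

15300 g

n(X) = 16500 / 260.55 = 63.33 mol
n(Z) = 318.0 / 22.7 = 14.01 mol
n/ν for X = 63.33/3 = 21.11
n/ν for Z = 14.01/1 = 14.01
Smallest n/ν is Z → limiting reagent.
n(Q) = (2/1) × 14.01 = 28.02 mol
mass = 28.02 × 546.89 = 15320 g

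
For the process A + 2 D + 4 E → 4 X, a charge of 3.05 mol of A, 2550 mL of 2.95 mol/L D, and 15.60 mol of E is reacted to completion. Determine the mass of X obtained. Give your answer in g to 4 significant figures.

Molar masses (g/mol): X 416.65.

5083 g

n(A) = 3.050 mol
n(D) = 2.95 × 2550/1000 = 7.523 mol
n(E) = 15.60 mol
n/ν → A: 3.050, D: 3.762, E: 3.900; A is limiting.
n(X) = (4/1) × 3.050 = 12.20 mol
mass = 12.20 × 416.65 = 5083 g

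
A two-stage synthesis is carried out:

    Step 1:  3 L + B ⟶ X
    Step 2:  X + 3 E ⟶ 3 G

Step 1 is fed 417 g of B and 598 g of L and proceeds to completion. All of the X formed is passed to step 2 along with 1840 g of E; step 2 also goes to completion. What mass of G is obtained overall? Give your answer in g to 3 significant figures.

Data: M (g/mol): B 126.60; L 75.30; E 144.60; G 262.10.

2080 g

Step 1:
n(B) = 417.0 / 126.60 = 3.294 mol
n(L) = 598.0 / 75.30 = 7.942 mol
n/ν → B: 3.294, L: 2.647; L is limiting.
n(X) produced = (1/3) × 7.942 = 2.647 mol
Step 2:
n(X) available = 2.647 mol
n(E) = 1840 / 144.60 = 12.72 mol
n/ν → X: 2.647, E: 4.240; X is limiting.
n(G) = (3/1) × 2.647 = 7.941 mol
mass = 7.941 × 262.10 = 2081 g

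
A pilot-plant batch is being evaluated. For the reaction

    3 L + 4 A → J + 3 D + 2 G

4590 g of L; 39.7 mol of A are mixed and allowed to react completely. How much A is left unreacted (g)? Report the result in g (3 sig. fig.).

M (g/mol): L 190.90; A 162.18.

n(L) = 4590 / 190.90 = 24.04 mol
n(A) = 39.70 mol
n/ν for L = 24.04/3 = 8.013
n/ν for A = 39.70/4 = 9.925
Smallest n/ν is L → limiting reagent.
A consumed = (4/3) × 24.04 = 32.05 mol
A remaining = 39.70 − 32.05 = 7.650 mol
mass = 7.650 × 162.18 = 1241 g

1240 g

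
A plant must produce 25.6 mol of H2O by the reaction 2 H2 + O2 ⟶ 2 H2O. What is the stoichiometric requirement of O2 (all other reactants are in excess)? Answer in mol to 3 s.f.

12.8 mol

n(H2O) = 25.60 mol
n(O2) = (1/2) × 25.60 = 12.80 mol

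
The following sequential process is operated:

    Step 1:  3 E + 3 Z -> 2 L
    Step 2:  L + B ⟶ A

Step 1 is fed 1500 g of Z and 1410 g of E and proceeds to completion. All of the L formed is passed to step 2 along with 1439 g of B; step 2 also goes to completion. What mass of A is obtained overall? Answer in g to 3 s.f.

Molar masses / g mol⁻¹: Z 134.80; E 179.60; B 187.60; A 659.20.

Step 1:
n(Z) = 1500 / 134.80 = 11.13 mol
n(E) = 1410 / 179.60 = 7.851 mol
n/ν → Z: 3.710, E: 2.617; E is limiting.
n(L) produced = (2/3) × 7.851 = 5.234 mol
Step 2:
n(L) available = 5.234 mol
n(B) = 1439 / 187.60 = 7.671 mol
n/ν → L: 5.234, B: 7.671; L is limiting.
n(A) = (1/1) × 5.234 = 5.234 mol
mass = 5.234 × 659.20 = 3450 g

3450 g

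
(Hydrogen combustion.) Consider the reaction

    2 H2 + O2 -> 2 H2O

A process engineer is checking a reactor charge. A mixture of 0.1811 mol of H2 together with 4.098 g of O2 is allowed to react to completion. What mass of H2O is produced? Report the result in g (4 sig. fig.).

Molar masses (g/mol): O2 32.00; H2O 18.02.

n(H2) = 0.1811 mol
n(O2) = 4.098 / 32.00 = 0.1281 mol
n/ν for H2 = 0.1811/2 = 0.09055
n/ν for O2 = 0.1281/1 = 0.1281
Smallest n/ν is H2 → limiting reagent.
n(H2O) = (2/2) × 0.1811 = 0.1811 mol
mass = 0.1811 × 18.02 = 3.263 g

3.263 g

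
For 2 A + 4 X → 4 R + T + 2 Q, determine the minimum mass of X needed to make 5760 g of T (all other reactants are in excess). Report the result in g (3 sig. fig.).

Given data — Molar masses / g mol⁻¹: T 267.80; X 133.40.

11500 g

n(T) = 5760 / 267.80 = 21.51 mol
n(X) = (4/1) × 21.51 = 86.04 mol
mass = 86.04 × 133.40 = 11480 g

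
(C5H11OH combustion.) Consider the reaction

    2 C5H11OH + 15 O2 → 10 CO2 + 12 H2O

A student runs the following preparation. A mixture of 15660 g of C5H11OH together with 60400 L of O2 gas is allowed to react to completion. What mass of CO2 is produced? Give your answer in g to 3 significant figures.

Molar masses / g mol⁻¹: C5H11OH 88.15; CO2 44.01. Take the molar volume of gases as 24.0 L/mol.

n(C5H11OH) = 15660 / 88.15 = 177.7 mol
n(O2) = 60400 / 24.0 = 2517 mol
n/ν → C5H11OH: 88.85, O2: 167.8; C5H11OH is limiting.
n(CO2) = (10/2) × 177.7 = 888.5 mol
mass = 888.5 × 44.01 = 39100 g

39100 g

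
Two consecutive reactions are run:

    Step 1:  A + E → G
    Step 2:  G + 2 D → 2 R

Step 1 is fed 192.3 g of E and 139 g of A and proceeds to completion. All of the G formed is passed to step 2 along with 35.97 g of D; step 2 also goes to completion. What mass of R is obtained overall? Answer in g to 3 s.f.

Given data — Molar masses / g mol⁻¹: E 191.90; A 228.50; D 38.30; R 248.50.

Step 1:
n(E) = 192.3 / 191.90 = 1.002 mol
n(A) = 139.0 / 228.50 = 0.6083 mol
n/ν for E = 1.002/1 = 1.002
n/ν for A = 0.6083/1 = 0.6083
Smallest n/ν is A → limiting reagent.
n(G) produced = (1/1) × 0.6083 = 0.6083 mol
Step 2:
n(G) available = 0.6083 mol
n(D) = 35.97 / 38.30 = 0.9392 mol
n/ν for G = 0.6083/1 = 0.6083
n/ν for D = 0.9392/2 = 0.4696
Smallest n/ν is D → limiting reagent.
n(R) = (2/2) × 0.9392 = 0.9392 mol
mass = 0.9392 × 248.50 = 233.4 g

233 g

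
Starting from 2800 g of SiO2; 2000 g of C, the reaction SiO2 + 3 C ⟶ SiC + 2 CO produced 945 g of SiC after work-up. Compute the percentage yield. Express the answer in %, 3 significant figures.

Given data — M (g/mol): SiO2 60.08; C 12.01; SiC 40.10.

50.6 %

n(SiO2) = 2800 / 60.08 = 46.60 mol
n(C) = 2000 / 12.01 = 166.5 mol
n/ν for SiO2 = 46.60/1 = 46.60
n/ν for C = 166.5/3 = 55.50
Smallest n/ν is SiO2 → limiting reagent.
theoretical n(SiC) = (1/1) × 46.60 = 46.60 mol → 1869 g
% yield = 945 / 1869 × 100 = 50.56 %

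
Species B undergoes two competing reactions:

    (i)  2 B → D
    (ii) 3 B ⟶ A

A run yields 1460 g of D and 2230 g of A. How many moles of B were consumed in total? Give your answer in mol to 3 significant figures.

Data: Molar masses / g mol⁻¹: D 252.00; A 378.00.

29.3 mol

n(D) = 1460 / 252.00 = 5.794 mol
n(A) = 2230 / 378.00 = 5.899 mol
n(B) via (i) = (2/1)×5.794 = 11.59 mol
n(B) via (ii) = (3/1)×5.899 = 17.70 mol
total n(B) = 11.59 + 17.70 = 29.29 mol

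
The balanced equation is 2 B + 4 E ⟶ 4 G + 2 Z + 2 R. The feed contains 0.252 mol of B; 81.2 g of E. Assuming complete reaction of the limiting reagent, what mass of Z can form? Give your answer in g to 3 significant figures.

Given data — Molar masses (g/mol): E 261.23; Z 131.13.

n(B) = 0.2520 mol
n(E) = 81.20 / 261.23 = 0.3108 mol
n/ν for B = 0.2520/2 = 0.1260
n/ν for E = 0.3108/4 = 0.07770
Smallest n/ν is E → limiting reagent.
n(Z) = (2/4) × 0.3108 = 0.1554 mol
mass = 0.1554 × 131.13 = 20.38 g

20.4 g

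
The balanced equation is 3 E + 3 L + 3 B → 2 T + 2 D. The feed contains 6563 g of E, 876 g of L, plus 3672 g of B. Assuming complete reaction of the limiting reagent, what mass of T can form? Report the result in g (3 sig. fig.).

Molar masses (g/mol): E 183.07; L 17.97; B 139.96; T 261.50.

4570 g

n(E) = 6563 / 183.07 = 35.85 mol
n(L) = 876.0 / 17.97 = 48.75 mol
n(B) = 3672 / 139.96 = 26.24 mol
n/ν → E: 11.95, L: 16.25, B: 8.747; B is limiting.
n(T) = (2/3) × 26.24 = 17.49 mol
mass = 17.49 × 261.50 = 4574 g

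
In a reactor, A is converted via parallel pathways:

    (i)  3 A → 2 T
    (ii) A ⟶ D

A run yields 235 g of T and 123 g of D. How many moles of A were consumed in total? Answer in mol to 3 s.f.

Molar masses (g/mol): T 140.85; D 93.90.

3.81 mol

n(T) = 235 / 140.85 = 1.668 mol
n(D) = 123 / 93.90 = 1.310 mol
n(A) via (i) = (3/2)×1.668 = 2.502 mol
n(A) via (ii) = (1/1)×1.310 = 1.310 mol
total n(A) = 2.502 + 1.310 = 3.812 mol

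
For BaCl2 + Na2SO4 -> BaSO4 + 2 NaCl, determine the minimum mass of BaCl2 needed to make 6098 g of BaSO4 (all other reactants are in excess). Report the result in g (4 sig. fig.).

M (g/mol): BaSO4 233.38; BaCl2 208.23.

5441 g

n(BaSO4) = 6098 / 233.38 = 26.13 mol
n(BaCl2) = (1/1) × 26.13 = 26.13 mol
mass = 26.13 × 208.23 = 5441 g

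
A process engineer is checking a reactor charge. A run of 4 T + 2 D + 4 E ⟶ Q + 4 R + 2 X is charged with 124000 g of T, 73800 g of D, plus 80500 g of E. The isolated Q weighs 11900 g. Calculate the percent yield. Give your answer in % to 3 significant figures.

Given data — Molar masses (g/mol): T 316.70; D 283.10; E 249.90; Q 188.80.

n(T) = 124000 / 316.70 = 391.5 mol
n(D) = 73800 / 283.10 = 260.7 mol
n(E) = 80500 / 249.90 = 322.1 mol
n/ν for T = 391.5/4 = 97.88
n/ν for D = 260.7/2 = 130.4
n/ν for E = 322.1/4 = 80.53
Smallest n/ν is E → limiting reagent.
theoretical n(Q) = (1/4) × 322.1 = 80.53 mol → 15200 g
% yield = 11900 / 15200 × 100 = 78.29 %

78.3 %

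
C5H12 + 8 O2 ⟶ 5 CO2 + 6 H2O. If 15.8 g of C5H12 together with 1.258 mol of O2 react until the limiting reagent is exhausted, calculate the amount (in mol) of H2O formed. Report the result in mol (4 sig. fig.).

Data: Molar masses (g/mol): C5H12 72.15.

0.9435 mol

n(C5H12) = 15.80 / 72.15 = 0.2190 mol
n(O2) = 1.258 mol
n/ν → C5H12: 0.2190, O2: 0.1573; O2 is limiting.
n(H2O) = (6/8) × 1.258 = 0.9435 mol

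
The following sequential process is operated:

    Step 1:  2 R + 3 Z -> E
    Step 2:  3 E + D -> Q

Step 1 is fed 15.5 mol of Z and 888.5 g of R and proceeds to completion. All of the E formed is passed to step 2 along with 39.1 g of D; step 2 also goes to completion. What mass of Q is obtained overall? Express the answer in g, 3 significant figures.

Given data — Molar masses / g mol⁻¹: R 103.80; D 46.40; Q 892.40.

752 g

Step 1:
n(Z) = 15.50 mol
n(R) = 888.5 / 103.80 = 8.560 mol
n/ν for Z = 15.50/3 = 5.167
n/ν for R = 8.560/2 = 4.280
Smallest n/ν is R → limiting reagent.
n(E) produced = (1/2) × 8.560 = 4.280 mol
Step 2:
n(E) available = 4.280 mol
n(D) = 39.10 / 46.40 = 0.8427 mol
n/ν for E = 4.280/3 = 1.427
n/ν for D = 0.8427/1 = 0.8427
Smallest n/ν is D → limiting reagent.
n(Q) = (1/1) × 0.8427 = 0.8427 mol
mass = 0.8427 × 892.40 = 752.0 g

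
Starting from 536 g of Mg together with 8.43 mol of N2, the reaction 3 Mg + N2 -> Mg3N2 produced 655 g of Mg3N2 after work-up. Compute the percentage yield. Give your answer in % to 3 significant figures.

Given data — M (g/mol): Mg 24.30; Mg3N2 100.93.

88.3 %

n(Mg) = 536.0 / 24.30 = 22.06 mol
n(N2) = 8.430 mol
n/ν → Mg: 7.353, N2: 8.430; Mg is limiting.
theoretical n(Mg3N2) = (1/3) × 22.06 = 7.353 mol → 742.1 g
% yield = 655 / 742.1 × 100 = 88.26 %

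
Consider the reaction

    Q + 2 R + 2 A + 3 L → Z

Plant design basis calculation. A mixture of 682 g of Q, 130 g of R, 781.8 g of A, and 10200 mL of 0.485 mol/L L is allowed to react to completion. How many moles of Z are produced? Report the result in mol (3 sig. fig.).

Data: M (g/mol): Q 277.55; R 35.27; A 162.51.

n(Q) = 682.0 / 277.55 = 2.457 mol
n(R) = 130.0 / 35.27 = 3.686 mol
n(A) = 781.8 / 162.51 = 4.811 mol
n(L) = 0.485 × 10200/1000 = 4.947 mol
n/ν for Q = 2.457/1 = 2.457
n/ν for R = 3.686/2 = 1.843
n/ν for A = 4.811/2 = 2.406
n/ν for L = 4.947/3 = 1.649
Smallest n/ν is L → limiting reagent.
n(Z) = (1/3) × 4.947 = 1.649 mol

1.65 mol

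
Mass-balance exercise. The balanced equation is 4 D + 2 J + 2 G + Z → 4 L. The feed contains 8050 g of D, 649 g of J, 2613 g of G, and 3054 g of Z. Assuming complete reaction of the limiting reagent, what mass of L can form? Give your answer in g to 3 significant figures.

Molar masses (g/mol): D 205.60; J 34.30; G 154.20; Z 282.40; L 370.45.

n(D) = 8050 / 205.60 = 39.15 mol
n(J) = 649.0 / 34.30 = 18.92 mol
n(G) = 2613 / 154.20 = 16.95 mol
n(Z) = 3054 / 282.40 = 10.81 mol
n/ν → D: 9.788, J: 9.460, G: 8.475, Z: 10.81; G is limiting.
n(L) = (4/2) × 16.95 = 33.90 mol
mass = 33.90 × 370.45 = 12560 g

12600 g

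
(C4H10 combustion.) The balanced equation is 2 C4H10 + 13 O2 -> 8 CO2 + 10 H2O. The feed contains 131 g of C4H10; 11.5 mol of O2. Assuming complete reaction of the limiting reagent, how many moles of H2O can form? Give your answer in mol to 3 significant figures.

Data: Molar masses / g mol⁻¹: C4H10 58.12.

n(C4H10) = 131.0 / 58.12 = 2.254 mol
n(O2) = 11.50 mol
n/ν for C4H10 = 2.254/2 = 1.127
n/ν for O2 = 11.50/13 = 0.8846
Smallest n/ν is O2 → limiting reagent.
n(H2O) = (10/13) × 11.50 = 8.846 mol

8.85 mol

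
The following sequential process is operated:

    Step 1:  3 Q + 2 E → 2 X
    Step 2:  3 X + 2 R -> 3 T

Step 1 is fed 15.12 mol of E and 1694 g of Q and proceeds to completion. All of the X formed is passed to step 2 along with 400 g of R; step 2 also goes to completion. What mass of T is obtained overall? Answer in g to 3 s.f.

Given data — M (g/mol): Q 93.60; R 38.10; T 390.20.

Step 1:
n(E) = 15.12 mol
n(Q) = 1694 / 93.60 = 18.10 mol
n/ν → E: 7.560, Q: 6.033; Q is limiting.
n(X) produced = (2/3) × 18.10 = 12.07 mol
Step 2:
n(X) available = 12.07 mol
n(R) = 400.0 / 38.10 = 10.50 mol
n/ν → X: 4.023, R: 5.250; X is limiting.
n(T) = (3/3) × 12.07 = 12.07 mol
mass = 12.07 × 390.20 = 4710 g

4710 g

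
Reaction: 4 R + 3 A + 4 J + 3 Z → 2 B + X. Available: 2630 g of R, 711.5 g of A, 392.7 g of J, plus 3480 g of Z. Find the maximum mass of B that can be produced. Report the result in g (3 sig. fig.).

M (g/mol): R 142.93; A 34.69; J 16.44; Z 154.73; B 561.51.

5170 g

n(R) = 2630 / 142.93 = 18.40 mol
n(A) = 711.5 / 34.69 = 20.51 mol
n(J) = 392.7 / 16.44 = 23.89 mol
n(Z) = 3480 / 154.73 = 22.49 mol
n/ν for R = 18.40/4 = 4.600
n/ν for A = 20.51/3 = 6.837
n/ν for J = 23.89/4 = 5.973
n/ν for Z = 22.49/3 = 7.497
Smallest n/ν is R → limiting reagent.
n(B) = (2/4) × 18.40 = 9.200 mol
mass = 9.200 × 561.51 = 5166 g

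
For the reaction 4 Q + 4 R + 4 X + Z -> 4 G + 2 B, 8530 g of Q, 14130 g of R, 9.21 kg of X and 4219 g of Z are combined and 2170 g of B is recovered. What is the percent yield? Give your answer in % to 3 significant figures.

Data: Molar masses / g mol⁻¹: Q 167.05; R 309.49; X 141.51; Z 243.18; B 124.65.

n(Q) = 8530 / 167.05 = 51.06 mol
n(R) = 14130 / 309.49 = 45.66 mol
n(X) = 9.210×1000 / 141.51 = 65.08 mol
n(Z) = 4219 / 243.18 = 17.35 mol
n/ν → Q: 12.77, R: 11.42, X: 16.27, Z: 17.35; R is limiting.
theoretical n(B) = (2/4) × 45.66 = 22.83 mol → 2846 g
% yield = 2170 / 2846 × 100 = 76.25 %

76.3 %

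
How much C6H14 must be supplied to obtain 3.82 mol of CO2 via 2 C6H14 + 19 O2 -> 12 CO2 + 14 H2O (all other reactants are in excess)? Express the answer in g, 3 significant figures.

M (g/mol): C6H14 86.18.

n(CO2) = 3.820 mol
n(C6H14) = (2/12) × 3.820 = 0.6367 mol
mass = 0.6367 × 86.18 = 54.87 g

54.9 g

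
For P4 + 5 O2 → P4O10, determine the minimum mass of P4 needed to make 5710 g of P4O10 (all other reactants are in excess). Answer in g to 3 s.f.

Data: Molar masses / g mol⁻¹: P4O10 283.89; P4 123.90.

n(P4O10) = 5710 / 283.89 = 20.11 mol
n(P4) = (1/1) × 20.11 = 20.11 mol
mass = 20.11 × 123.90 = 2492 g

2490 g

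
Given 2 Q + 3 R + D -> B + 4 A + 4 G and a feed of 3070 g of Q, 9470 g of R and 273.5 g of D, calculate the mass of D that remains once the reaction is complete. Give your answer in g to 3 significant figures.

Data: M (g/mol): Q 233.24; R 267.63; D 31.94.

n(Q) = 3070 / 233.24 = 13.16 mol
n(R) = 9470 / 267.63 = 35.38 mol
n(D) = 273.5 / 31.94 = 8.563 mol
n/ν for Q = 13.16/2 = 6.580
n/ν for R = 35.38/3 = 11.79
n/ν for D = 8.563/1 = 8.563
Smallest n/ν is Q → limiting reagent.
D consumed = (1/2) × 13.16 = 6.580 mol
D remaining = 8.563 − 6.580 = 1.983 mol
mass = 1.983 × 31.94 = 63.34 g

63.3 g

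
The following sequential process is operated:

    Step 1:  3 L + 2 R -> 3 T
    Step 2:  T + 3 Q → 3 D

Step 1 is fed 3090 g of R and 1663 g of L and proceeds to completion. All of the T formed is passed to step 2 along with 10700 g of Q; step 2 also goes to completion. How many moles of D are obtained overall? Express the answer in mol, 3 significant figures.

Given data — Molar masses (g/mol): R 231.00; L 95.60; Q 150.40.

Step 1:
n(R) = 3090 / 231.00 = 13.38 mol
n(L) = 1663 / 95.60 = 17.40 mol
n/ν → R: 6.690, L: 5.800; L is limiting.
n(T) produced = (3/3) × 17.40 = 17.40 mol
Step 2:
n(T) available = 17.40 mol
n(Q) = 10700 / 150.40 = 71.14 mol
n/ν → T: 17.40, Q: 23.71; T is limiting.
n(D) = (3/1) × 17.40 = 52.20 mol

52.2 mol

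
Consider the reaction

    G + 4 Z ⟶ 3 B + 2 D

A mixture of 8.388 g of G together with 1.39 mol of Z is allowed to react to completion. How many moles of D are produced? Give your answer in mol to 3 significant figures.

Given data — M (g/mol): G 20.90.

n(G) = 8.388 / 20.90 = 0.4013 mol
n(Z) = 1.390 mol
n/ν for G = 0.4013/1 = 0.4013
n/ν for Z = 1.390/4 = 0.3475
Smallest n/ν is Z → limiting reagent.
n(D) = (2/4) × 1.390 = 0.6950 mol

0.695 mol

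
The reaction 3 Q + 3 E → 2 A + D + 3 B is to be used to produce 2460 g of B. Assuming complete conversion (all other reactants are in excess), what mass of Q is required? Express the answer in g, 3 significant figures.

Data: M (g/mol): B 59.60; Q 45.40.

1870 g

n(B) = 2460 / 59.60 = 41.28 mol
n(Q) = (3/3) × 41.28 = 41.28 mol
mass = 41.28 × 45.40 = 1874 g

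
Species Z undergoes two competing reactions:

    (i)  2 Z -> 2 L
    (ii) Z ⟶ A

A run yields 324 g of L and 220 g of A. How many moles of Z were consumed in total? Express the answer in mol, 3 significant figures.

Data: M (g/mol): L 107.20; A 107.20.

5.07 mol

n(L) = 324 / 107.20 = 3.022 mol
n(A) = 220 / 107.20 = 2.052 mol
n(Z) via (i) = (2/2)×3.022 = 3.022 mol
n(Z) via (ii) = (1/1)×2.052 = 2.052 mol
total n(Z) = 3.022 + 2.052 = 5.074 mol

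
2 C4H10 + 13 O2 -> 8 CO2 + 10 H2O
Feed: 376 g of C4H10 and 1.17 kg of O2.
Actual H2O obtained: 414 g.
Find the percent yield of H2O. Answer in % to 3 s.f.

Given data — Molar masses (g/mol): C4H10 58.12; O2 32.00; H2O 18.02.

81.7 %

n(C4H10) = 376.0 / 58.12 = 6.469 mol
n(O2) = 1.170×1000 / 32.00 = 36.56 mol
n/ν for C4H10 = 6.469/2 = 3.235
n/ν for O2 = 36.56/13 = 2.812
Smallest n/ν is O2 → limiting reagent.
theoretical n(H2O) = (10/13) × 36.56 = 28.12 mol → 506.7 g
% yield = 414 / 506.7 × 100 = 81.71 %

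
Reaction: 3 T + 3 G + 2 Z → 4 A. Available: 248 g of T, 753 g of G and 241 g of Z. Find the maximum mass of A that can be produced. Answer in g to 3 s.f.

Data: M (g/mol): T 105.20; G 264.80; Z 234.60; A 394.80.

n(T) = 248.0 / 105.20 = 2.357 mol
n(G) = 753.0 / 264.80 = 2.844 mol
n(Z) = 241.0 / 234.60 = 1.027 mol
n/ν → T: 0.7857, G: 0.9480, Z: 0.5135; Z is limiting.
n(A) = (4/2) × 1.027 = 2.054 mol
mass = 2.054 × 394.80 = 810.9 g

811 g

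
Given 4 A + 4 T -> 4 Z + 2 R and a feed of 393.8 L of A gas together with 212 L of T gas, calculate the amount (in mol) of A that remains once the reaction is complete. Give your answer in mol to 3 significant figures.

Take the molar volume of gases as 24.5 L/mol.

n(A) = 393.8 / 24.5 = 16.07 mol
n(T) = 212.0 / 24.5 = 8.653 mol
n/ν for A = 16.07/4 = 4.018
n/ν for T = 8.653/4 = 2.163
Smallest n/ν is T → limiting reagent.
A consumed = (4/4) × 8.653 = 8.653 mol
A remaining = 16.07 − 8.653 = 7.417 mol

7.42 mol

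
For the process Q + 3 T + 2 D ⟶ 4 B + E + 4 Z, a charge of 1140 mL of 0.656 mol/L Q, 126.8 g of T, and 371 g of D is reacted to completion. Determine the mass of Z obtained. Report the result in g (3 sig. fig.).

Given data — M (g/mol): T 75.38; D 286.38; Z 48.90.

110 g

n(Q) = 0.656 × 1140/1000 = 0.7478 mol
n(T) = 126.8 / 75.38 = 1.682 mol
n(D) = 371.0 / 286.38 = 1.295 mol
n/ν → Q: 0.7478, T: 0.5607, D: 0.6475; T is limiting.
n(Z) = (4/3) × 1.682 = 2.243 mol
mass = 2.243 × 48.90 = 109.7 g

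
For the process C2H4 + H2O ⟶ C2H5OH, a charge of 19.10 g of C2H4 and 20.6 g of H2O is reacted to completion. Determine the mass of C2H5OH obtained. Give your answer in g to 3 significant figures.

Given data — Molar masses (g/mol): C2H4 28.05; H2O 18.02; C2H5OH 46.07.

n(C2H4) = 19.10 / 28.05 = 0.6809 mol
n(H2O) = 20.60 / 18.02 = 1.143 mol
n/ν for C2H4 = 0.6809/1 = 0.6809
n/ν for H2O = 1.143/1 = 1.143
Smallest n/ν is C2H4 → limiting reagent.
n(C2H5OH) = (1/1) × 0.6809 = 0.6809 mol
mass = 0.6809 × 46.07 = 31.37 g

31.4 g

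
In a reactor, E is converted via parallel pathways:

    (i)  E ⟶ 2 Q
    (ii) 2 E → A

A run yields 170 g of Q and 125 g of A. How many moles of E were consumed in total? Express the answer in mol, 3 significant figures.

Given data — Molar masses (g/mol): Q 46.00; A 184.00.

3.21 mol

n(Q) = 170 / 46.00 = 3.696 mol
n(A) = 125 / 184.00 = 0.6793 mol
n(E) via (i) = (1/2)×3.696 = 1.848 mol
n(E) via (ii) = (2/1)×0.6793 = 1.359 mol
total n(E) = 1.848 + 1.359 = 3.207 mol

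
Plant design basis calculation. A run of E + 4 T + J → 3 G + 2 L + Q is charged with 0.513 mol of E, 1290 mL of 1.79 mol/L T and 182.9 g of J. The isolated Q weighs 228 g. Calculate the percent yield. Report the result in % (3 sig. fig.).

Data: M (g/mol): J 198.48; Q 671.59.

n(E) = 0.5130 mol
n(T) = 1.79 × 1290/1000 = 2.309 mol
n(J) = 182.9 / 198.48 = 0.9215 mol
n/ν for E = 0.5130/1 = 0.5130
n/ν for T = 2.309/4 = 0.5773
n/ν for J = 0.9215/1 = 0.9215
Smallest n/ν is E → limiting reagent.
theoretical n(Q) = (1/1) × 0.5130 = 0.5130 mol → 344.5 g
% yield = 228 / 344.5 × 100 = 66.18 %

66.2 %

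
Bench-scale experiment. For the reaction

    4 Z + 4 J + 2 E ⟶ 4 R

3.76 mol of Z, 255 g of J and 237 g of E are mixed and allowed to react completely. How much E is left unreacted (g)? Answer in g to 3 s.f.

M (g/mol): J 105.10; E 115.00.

n(Z) = 3.760 mol
n(J) = 255.0 / 105.10 = 2.426 mol
n(E) = 237.0 / 115.00 = 2.061 mol
n/ν for Z = 3.760/4 = 0.9400
n/ν for J = 2.426/4 = 0.6065
n/ν for E = 2.061/2 = 1.031
Smallest n/ν is J → limiting reagent.
E consumed = (2/4) × 2.426 = 1.213 mol
E remaining = 2.061 − 1.213 = 0.8480 mol
mass = 0.8480 × 115.00 = 97.52 g

97.5 g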